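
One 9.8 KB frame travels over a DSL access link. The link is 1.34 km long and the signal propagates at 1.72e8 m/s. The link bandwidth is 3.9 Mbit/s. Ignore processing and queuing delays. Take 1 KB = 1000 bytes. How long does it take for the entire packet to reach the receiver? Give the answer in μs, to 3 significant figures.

L = 78400 bits.
Transmission delay = L/R = 78400 / 3900000 = 20102.6 μs.
Propagation delay = d/s = 1340 m / 172000000 m/s = 7.7907 μs.
Total = 20100 μs.

20100 μs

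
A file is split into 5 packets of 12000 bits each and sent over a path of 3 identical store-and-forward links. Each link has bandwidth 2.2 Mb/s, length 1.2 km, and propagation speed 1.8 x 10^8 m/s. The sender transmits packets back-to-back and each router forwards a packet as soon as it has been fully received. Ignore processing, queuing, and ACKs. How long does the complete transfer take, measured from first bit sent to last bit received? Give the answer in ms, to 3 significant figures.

Per-hop transmission t_tx = L/R = 12000/2200000 = 5.45455 ms.
Per-hop propagation t_prop = 1200/180000000 = 0.00666667 ms.
Pipeline fill: first packet needs 3·t_tx to clear all hops; remaining 4 packets each add one t_tx.
Total = (3+5-1)·t_tx + 3·t_prop = 7·5.45455 + 3·0.00666667 = 38.2 ms.

38.2 ms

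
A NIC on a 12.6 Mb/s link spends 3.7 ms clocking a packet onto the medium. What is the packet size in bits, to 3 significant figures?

L = R × t_tx = 12600000 b/s × 0.0037 s = 46620 bits.

46600 bits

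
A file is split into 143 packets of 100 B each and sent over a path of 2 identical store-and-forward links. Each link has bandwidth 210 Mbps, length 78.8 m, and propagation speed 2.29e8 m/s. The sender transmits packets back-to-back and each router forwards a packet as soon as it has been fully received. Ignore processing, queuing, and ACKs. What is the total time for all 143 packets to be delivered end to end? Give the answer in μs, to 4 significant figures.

Per-hop transmission t_tx = L/R = 800/210000000 = 3.80952 μs.
Per-hop propagation t_prop = 78.8/229000000 = 0.344105 μs.
Pipeline fill: first packet needs 2·t_tx to clear all hops; remaining 142 packets each add one t_tx.
Total = (2+143-1)·t_tx + 2·t_prop = 144·3.80952 + 2·0.344105 = 549.3 μs.

549.3 μs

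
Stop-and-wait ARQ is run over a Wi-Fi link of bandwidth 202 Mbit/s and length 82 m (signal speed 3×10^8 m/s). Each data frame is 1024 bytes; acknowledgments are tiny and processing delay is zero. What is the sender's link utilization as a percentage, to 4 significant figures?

98.67 %

t_tx = L/R = 8192/202000000 = 4.05545e-05 s.
t_prop = 82/300000000 = 2.73333e-07 s; RTT = 5.46667e-07 s.
Cycle = t_tx + RTT = 4.11011e-05 s.
Utilization = t_tx / cycle = 4.05545e-05/4.11011e-05 = 98.67 %.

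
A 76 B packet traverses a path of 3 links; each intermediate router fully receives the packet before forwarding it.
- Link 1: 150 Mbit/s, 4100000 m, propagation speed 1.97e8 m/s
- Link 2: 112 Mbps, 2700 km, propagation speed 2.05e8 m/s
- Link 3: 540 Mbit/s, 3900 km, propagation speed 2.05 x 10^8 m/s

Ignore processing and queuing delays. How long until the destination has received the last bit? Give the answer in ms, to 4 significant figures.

53.02 ms

L = 76 × 8 = 608 bits.
Transmission delays (L/R per hop): 0.00405333, 0.00542857, 0.00112593 ms; sum = 0.0106078 ms.
Propagation delays (d/s per hop): 20.8122, 13.1707, 19.0244 ms; sum = 53.0073 ms.
End-to-end = 53.02 ms.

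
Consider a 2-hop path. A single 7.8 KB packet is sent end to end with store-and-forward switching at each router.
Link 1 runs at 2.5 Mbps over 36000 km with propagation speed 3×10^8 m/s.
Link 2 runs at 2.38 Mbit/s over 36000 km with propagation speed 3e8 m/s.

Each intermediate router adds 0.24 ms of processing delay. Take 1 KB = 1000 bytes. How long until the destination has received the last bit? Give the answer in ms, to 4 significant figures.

291.4 ms

L = 62400 bits.
Transmission delays (L/R per hop): 24.96, 26.2185 ms; sum = 51.1785 ms.
Propagation delays (d/s per hop): 120, 120 ms; sum = 240 ms.
Processing at 1 router(s): 1 × 0.24 ms = 0.24 ms.
End-to-end = 291.4 ms.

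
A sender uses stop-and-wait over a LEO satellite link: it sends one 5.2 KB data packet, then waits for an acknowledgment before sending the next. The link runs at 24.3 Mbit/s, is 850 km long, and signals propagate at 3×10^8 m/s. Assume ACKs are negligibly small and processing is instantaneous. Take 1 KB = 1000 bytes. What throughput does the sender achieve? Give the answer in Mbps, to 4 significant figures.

t_tx = L/R = 41600/24300000 = 0.00171193 s.
t_prop = 850000/300000000 = 0.00283333 s; RTT = 0.00566667 s.
Cycle = t_tx + RTT = 0.0073786 s.
Throughput = L / cycle = 41600 / 0.0073786 = 5.638 Mbps.

5.638 Mbps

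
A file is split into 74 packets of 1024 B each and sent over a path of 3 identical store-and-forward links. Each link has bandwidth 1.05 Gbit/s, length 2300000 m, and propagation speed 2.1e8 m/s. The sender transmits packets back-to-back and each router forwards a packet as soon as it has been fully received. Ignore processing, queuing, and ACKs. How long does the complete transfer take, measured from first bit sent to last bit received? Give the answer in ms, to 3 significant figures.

33.5 ms

Per-hop transmission t_tx = L/R = 8192/1050000000 = 0.0078019 ms.
Per-hop propagation t_prop = 2300000/210000000 = 10.9524 ms.
Pipeline fill: first packet needs 3·t_tx to clear all hops; remaining 73 packets each add one t_tx.
Total = (3+74-1)·t_tx + 3·t_prop = 76·0.0078019 + 3·10.9524 = 33.5 ms.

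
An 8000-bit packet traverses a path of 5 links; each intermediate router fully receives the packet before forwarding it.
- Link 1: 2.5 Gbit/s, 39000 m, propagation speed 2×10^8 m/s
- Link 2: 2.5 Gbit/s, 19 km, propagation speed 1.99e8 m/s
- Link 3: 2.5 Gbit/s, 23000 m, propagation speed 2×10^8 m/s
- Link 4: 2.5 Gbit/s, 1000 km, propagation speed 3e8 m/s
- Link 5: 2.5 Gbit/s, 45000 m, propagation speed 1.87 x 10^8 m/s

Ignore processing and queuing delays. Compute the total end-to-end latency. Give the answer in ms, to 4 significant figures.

Transmission delay per hop = L/R = 8000/2500000000 = 0.0032 ms; 5 hops → 0.016 ms.
Propagation delays (d/s per hop): 0.195, 0.0954774, 0.115, 3.33333, 0.240642 ms; sum = 3.97945 ms.
End-to-end = 3.995 ms.

3.995 ms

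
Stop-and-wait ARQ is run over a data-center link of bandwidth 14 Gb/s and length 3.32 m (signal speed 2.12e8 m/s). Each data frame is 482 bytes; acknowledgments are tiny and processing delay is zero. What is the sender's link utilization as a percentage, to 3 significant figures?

89.8 %

t_tx = L/R = 3856/14000000000 = 2.75429e-07 s.
t_prop = 3.32/212000000 = 1.56604e-08 s; RTT = 3.13208e-08 s.
Cycle = t_tx + RTT = 3.06749e-07 s.
Utilization = t_tx / cycle = 2.75429e-07/3.06749e-07 = 89.8 %.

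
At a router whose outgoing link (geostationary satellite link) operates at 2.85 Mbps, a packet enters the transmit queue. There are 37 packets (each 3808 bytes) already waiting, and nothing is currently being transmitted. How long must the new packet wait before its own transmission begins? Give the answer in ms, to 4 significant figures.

Each queued packet: L/R = 30464/2850000 = 10.6891 ms.
37 queued → 395.498 ms.
Queuing delay = 395.5 ms.

395.5 ms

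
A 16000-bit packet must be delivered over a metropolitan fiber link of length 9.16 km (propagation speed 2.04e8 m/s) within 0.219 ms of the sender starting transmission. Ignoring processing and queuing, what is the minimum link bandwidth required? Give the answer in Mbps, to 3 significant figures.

91.9 Mbps

Propagation delay = 9160 / 204000000 = 0.044902 ms.
Transmission budget = 0.219 − 0.044902 = 0.174098 ms.
R ≥ L / t_tx = 16000 bits / 0.000174098 s = 91.9 Mbps.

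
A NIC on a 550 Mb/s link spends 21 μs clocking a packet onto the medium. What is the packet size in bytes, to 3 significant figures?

L = R × t_tx = 550000000 b/s × 2.1e-05 s = 11550 bits.
In bytes: 11550 / 8 = 1440 bytes.

1440 bytes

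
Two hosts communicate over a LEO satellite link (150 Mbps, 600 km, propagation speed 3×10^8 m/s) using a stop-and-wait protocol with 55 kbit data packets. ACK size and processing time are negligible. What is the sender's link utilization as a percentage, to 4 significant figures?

t_tx = L/R = 55000/150000000 = 0.000366667 s.
t_prop = 600000/300000000 = 0.002 s; RTT = 0.004 s.
Cycle = t_tx + RTT = 0.00436667 s.
Utilization = t_tx / cycle = 0.000366667/0.00436667 = 8.397 %.

8.397 %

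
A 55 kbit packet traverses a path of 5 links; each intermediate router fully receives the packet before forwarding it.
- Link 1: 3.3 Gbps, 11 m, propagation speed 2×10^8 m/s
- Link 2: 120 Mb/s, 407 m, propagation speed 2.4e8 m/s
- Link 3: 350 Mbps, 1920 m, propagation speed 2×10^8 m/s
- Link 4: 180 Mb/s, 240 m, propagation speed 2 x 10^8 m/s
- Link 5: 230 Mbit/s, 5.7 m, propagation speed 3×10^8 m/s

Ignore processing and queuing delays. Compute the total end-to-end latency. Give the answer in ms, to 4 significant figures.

L = 55000 bits.
Transmission delays (L/R per hop): 0.0166667, 0.458333, 0.157143, 0.305556, 0.23913 ms; sum = 1.17683 ms.
Propagation delays (d/s per hop): 5.5e-05, 0.00169583, 0.0096, 0.0012, 1.9e-05 ms; sum = 0.0125698 ms.
End-to-end = 1.189 ms.

1.189 ms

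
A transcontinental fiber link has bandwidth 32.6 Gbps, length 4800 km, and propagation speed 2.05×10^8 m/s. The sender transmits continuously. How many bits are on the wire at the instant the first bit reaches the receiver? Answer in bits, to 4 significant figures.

Propagation delay = 4800000 / 2.05e+08 = 0.0234146 s.
BDP = R × t_prop = 32600000000 × 0.0234146 = 763317000 bits.

763300000 bits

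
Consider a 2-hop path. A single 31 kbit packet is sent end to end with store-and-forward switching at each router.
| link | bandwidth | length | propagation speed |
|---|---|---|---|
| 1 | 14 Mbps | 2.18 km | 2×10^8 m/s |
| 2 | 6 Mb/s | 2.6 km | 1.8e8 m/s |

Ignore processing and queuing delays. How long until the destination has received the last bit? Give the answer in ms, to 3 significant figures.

7.41 ms

L = 31000 bits.
Transmission delays (L/R per hop): 2.21429, 5.16667 ms; sum = 7.38095 ms.
Propagation delays (d/s per hop): 0.0109, 0.0144444 ms; sum = 0.0253444 ms.
End-to-end = 7.41 ms.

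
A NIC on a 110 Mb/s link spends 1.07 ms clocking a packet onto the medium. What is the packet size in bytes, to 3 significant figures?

14700 bytes

L = R × t_tx = 110000000 b/s × 0.00107 s = 117700 bits.
In bytes: 117700 / 8 = 14700 bytes.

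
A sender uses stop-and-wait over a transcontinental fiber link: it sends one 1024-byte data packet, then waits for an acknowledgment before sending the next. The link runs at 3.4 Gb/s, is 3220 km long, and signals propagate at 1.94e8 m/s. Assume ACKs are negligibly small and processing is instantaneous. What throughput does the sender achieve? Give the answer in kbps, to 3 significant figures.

t_tx = L/R = 8192/3400000000 = 2.40941e-06 s.
t_prop = 3220000/194000000 = 0.0165979 s; RTT = 0.0331959 s.
Cycle = t_tx + RTT = 0.0331983 s.
Throughput = L / cycle = 8192 / 0.0331983 = 247 kbps.

247 kbps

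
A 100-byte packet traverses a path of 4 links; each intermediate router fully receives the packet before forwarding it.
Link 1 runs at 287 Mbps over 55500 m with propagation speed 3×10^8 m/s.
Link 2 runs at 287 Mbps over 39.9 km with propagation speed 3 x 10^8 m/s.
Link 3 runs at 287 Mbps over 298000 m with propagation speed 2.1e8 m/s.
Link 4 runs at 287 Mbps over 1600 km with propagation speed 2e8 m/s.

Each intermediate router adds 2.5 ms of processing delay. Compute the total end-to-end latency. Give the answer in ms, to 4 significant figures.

17.25 ms

L = 100 × 8 = 800 bits.
Transmission delay per hop = L/R = 800/287000000 = 0.00278746 ms; 4 hops → 0.0111498 ms.
Propagation delays (d/s per hop): 0.185, 0.133, 1.41905, 8 ms; sum = 9.73705 ms.
Processing at 3 router(s): 3 × 2.5 ms = 7.5 ms.
End-to-end = 17.25 ms.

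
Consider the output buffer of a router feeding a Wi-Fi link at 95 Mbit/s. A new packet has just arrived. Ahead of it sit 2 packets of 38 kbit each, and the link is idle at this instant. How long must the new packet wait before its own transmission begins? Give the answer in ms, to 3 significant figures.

0.800 ms

Each queued packet: L/R = 38000/95000000 = 0.4 ms.
2 queued → 0.8 ms.
Queuing delay = 0.800 ms.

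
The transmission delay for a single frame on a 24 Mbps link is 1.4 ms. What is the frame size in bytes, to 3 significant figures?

4200 bytes

L = R × t_tx = 24000000 b/s × 0.0014 s = 33600 bits.
In bytes: 33600 / 8 = 4200 bytes.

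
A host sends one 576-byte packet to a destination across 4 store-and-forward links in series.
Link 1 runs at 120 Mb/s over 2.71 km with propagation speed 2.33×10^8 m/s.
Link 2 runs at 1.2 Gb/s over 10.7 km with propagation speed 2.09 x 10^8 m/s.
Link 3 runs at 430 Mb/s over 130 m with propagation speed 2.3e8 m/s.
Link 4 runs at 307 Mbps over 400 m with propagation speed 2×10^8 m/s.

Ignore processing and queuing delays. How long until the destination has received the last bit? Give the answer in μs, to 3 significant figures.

L = 576 × 8 = 4608 bits.
Transmission delays (L/R per hop): 38.4, 3.84, 10.7163, 15.0098 μs; sum = 67.9661 μs.
Propagation delays (d/s per hop): 11.6309, 51.1962, 0.565217, 2 μs; sum = 65.3923 μs.
End-to-end = 133 μs.

133 μs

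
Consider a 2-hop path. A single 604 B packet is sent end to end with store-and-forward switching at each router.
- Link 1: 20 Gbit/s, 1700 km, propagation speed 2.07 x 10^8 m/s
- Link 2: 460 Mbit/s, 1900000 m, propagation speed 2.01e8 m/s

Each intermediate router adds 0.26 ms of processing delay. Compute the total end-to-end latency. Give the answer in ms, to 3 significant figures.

L = 604 × 8 = 4832 bits.
Transmission delays (L/R per hop): 0.0002416, 0.0105043 ms; sum = 0.0107459 ms.
Propagation delays (d/s per hop): 8.21256, 9.45274 ms; sum = 17.6653 ms.
Processing at 1 router(s): 1 × 0.26 ms = 0.26 ms.
End-to-end = 17.9 ms.

17.9 ms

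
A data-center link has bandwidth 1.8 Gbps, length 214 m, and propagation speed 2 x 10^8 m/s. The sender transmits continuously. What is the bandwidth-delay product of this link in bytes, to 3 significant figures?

Propagation delay = 214 / 200000000 = 1.07e-06 s.
BDP = R × t_prop = 1800000000 × 1.07e-06 = 1926 bits.
In bytes: 1926/8 = 241 bytes.

241 bytes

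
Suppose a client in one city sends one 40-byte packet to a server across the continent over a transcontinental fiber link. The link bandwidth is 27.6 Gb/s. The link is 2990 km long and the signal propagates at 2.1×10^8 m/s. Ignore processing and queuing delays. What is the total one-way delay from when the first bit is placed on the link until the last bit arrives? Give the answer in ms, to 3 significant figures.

14.2 ms

L = 40 × 8 = 320 bits.
Transmission delay = L/R = 320 / 27600000000 = 1.15942e-05 ms.
Propagation delay = d/s = 2990000 m / 210000000 m/s = 14.2381 ms.
Total = 14.2 ms.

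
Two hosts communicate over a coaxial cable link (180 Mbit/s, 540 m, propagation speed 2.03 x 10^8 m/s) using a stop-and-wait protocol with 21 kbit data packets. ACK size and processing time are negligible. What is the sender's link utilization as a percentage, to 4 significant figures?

95.64 %

t_tx = L/R = 21000/180000000 = 0.000116667 s.
t_prop = 540/2.03e+08 = 2.6601e-06 s; RTT = 5.3202e-06 s.
Cycle = t_tx + RTT = 0.000121987 s.
Utilization = t_tx / cycle = 0.000116667/0.000121987 = 95.64 %.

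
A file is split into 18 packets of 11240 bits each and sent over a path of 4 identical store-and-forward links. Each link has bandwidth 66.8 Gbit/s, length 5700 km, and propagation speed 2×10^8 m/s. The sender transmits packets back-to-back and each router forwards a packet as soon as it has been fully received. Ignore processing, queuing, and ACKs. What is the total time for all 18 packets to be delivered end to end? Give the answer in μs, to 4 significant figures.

114000 μs

Per-hop transmission t_tx = L/R = 11240/66800000000 = 0.168263 μs.
Per-hop propagation t_prop = 5700000/200000000 = 28500 μs.
Pipeline fill: first packet needs 4·t_tx to clear all hops; remaining 17 packets each add one t_tx.
Total = (4+18-1)·t_tx + 4·t_prop = 21·0.168263 + 4·28500 = 114000 μs.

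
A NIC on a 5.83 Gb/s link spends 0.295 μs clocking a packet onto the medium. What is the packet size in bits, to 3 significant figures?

1720 bits

L = R × t_tx = 5830000000 b/s × 2.95e-07 s = 1719.85 bits.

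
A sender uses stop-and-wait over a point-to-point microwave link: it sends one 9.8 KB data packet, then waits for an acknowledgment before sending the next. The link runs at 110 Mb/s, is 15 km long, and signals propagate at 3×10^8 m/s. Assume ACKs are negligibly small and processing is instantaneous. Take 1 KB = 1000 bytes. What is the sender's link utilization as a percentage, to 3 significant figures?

87.7 %

t_tx = L/R = 78400/110000000 = 0.000712727 s.
t_prop = 15000/300000000 = 5e-05 s; RTT = 0.0001 s.
Cycle = t_tx + RTT = 0.000812727 s.
Utilization = t_tx / cycle = 0.000712727/0.000812727 = 87.7 %.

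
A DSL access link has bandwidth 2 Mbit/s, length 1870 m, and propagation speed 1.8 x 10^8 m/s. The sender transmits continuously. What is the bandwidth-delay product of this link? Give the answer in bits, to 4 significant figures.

20.78 bits

Propagation delay = 1870 / 180000000 = 1.03889e-05 s.
BDP = R × t_prop = 2000000 × 1.03889e-05 = 20.7778 bits.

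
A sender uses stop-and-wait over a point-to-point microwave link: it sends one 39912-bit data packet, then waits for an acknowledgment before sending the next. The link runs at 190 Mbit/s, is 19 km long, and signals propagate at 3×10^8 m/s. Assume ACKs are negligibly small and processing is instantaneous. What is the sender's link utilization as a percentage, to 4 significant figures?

t_tx = L/R = 39912/190000000 = 0.000210063 s.
t_prop = 19000/300000000 = 6.33333e-05 s; RTT = 0.000126667 s.
Cycle = t_tx + RTT = 0.00033673 s.
Utilization = t_tx / cycle = 0.000210063/0.00033673 = 62.38 %.

62.38 %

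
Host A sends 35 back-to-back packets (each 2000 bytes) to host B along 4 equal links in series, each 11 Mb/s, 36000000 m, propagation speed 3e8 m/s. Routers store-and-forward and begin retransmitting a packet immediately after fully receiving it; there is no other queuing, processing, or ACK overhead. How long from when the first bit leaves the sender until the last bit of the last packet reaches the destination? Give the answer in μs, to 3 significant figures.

Per-hop transmission t_tx = L/R = 16000/11000000 = 1454.55 μs.
Per-hop propagation t_prop = 36000000/300000000 = 120000 μs.
Pipeline fill: first packet needs 4·t_tx to clear all hops; remaining 34 packets each add one t_tx.
Total = (4+35-1)·t_tx + 4·t_prop = 38·1454.55 + 4·120000 = 535000 μs.

535000 μs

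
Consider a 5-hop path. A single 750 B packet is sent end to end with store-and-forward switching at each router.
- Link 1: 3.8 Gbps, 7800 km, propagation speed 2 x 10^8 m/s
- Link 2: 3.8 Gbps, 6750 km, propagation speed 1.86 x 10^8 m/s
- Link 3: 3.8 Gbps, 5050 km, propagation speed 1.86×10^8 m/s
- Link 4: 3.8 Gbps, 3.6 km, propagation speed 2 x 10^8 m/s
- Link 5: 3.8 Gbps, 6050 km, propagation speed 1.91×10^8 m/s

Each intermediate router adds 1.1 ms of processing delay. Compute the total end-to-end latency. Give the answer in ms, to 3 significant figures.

L = 750 × 8 = 6000 bits.
Transmission delay per hop = L/R = 6000/3800000000 = 0.00157895 ms; 5 hops → 0.00789474 ms.
Propagation delays (d/s per hop): 39, 36.2903, 27.1505, 0.018, 31.6754 ms; sum = 134.134 ms.
Processing at 4 router(s): 4 × 1.1 ms = 4.4 ms.
End-to-end = 139 ms.

139 ms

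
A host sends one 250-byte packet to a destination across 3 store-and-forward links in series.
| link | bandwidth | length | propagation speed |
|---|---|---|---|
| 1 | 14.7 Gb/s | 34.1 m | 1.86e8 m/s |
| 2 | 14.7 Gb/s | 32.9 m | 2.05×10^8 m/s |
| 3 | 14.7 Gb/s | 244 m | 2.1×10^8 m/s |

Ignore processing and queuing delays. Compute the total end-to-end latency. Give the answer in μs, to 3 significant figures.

L = 250 × 8 = 2000 bits.
Transmission delay per hop = L/R = 2000/14700000000 = 0.136054 μs; 3 hops → 0.408163 μs.
Propagation delays (d/s per hop): 0.183333, 0.160488, 1.1619 μs; sum = 1.50573 μs.
End-to-end = 1.91 μs.

1.91 μs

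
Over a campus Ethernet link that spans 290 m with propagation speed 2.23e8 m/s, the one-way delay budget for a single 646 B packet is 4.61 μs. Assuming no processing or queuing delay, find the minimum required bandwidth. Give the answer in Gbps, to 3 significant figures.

1.56 Gbps

L = 5168 bits.
Propagation delay = 290 / 223000000 = 1.30045 μs.
Transmission budget = 4.61 − 1.30045 = 3.30955 μs.
R ≥ L / t_tx = 5168 bits / 3.30955e-06 s = 1.56 Gbps.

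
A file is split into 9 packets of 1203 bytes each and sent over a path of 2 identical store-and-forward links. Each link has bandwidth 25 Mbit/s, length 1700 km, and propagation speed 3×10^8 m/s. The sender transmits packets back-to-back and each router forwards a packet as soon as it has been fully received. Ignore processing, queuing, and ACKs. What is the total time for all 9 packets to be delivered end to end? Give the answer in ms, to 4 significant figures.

Per-hop transmission t_tx = L/R = 9624/25000000 = 0.38496 ms.
Per-hop propagation t_prop = 1700000/300000000 = 5.66667 ms.
Pipeline fill: first packet needs 2·t_tx to clear all hops; remaining 8 packets each add one t_tx.
Total = (2+9-1)·t_tx + 2·t_prop = 10·0.38496 + 2·5.66667 = 15.18 ms.

15.18 ms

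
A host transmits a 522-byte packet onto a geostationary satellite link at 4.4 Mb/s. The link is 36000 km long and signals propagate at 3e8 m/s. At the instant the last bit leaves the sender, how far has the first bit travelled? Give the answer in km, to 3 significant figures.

t_tx = L/R = 4176/4400000 = 0.000949091 s.
Distance = s × t_tx = 300000000 × 0.000949091 = 285 km.

285 km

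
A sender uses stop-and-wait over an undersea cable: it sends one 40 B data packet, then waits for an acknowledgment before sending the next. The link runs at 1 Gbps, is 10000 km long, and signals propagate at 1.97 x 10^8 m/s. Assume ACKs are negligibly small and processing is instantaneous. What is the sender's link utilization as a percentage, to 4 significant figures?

t_tx = L/R = 320/1000000000 = 3.2e-07 s.
t_prop = 10000000/197000000 = 0.0507614 s; RTT = 0.101523 s.
Cycle = t_tx + RTT = 0.101523 s.
Utilization = t_tx / cycle = 3.2e-07/0.101523 = 0.0003152 %.

0.0003152 %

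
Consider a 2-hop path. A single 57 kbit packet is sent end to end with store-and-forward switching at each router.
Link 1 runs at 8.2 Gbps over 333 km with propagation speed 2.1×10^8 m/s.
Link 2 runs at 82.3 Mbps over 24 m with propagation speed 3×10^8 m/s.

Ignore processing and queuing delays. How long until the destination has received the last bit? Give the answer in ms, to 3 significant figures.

2.29 ms

L = 57000 bits.
Transmission delays (L/R per hop): 0.00695122, 0.692588 ms; sum = 0.699539 ms.
Propagation delays (d/s per hop): 1.58571, 8e-05 ms; sum = 1.58579 ms.
End-to-end = 2.29 ms.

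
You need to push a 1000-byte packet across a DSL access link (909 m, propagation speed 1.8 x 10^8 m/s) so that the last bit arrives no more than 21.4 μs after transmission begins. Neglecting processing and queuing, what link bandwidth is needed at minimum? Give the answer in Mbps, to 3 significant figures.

L = 8000 bits.
Propagation delay = 909 / 180000000 = 5.05 μs.
Transmission budget = 21.4 − 5.05 = 16.35 μs.
R ≥ L / t_tx = 8000 bits / 1.635e-05 s = 489 Mbps.

489 Mbps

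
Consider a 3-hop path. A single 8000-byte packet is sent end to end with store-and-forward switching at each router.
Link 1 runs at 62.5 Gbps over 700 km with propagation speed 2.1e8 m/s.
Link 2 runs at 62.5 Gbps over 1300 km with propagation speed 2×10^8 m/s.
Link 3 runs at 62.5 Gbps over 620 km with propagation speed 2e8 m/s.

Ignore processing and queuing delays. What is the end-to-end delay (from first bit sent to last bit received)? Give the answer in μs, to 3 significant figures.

12900 μs

L = 8000 × 8 = 64000 bits.
Transmission delay per hop = L/R = 64000/62500000000 = 1.024 μs; 3 hops → 3.072 μs.
Propagation delays (d/s per hop): 3333.33, 6500, 3100 μs; sum = 12933.3 μs.
End-to-end = 12900 μs.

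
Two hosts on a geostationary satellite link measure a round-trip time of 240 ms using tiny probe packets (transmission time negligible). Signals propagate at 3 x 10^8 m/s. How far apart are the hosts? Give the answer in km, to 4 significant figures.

36000 km

One-way propagation = RTT/2 = 120 ms.
d = s × t = 300000000 × 0.12 = 36000 km.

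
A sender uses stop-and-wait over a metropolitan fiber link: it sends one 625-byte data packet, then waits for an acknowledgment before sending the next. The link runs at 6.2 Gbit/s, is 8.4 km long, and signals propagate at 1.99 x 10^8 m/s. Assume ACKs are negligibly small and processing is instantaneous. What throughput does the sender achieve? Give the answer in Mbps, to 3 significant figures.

58.7 Mbps

t_tx = L/R = 5000/6200000000 = 8.06452e-07 s.
t_prop = 8400/199000000 = 4.22111e-05 s; RTT = 8.44221e-05 s.
Cycle = t_tx + RTT = 8.52286e-05 s.
Throughput = L / cycle = 5000 / 8.52286e-05 = 58.7 Mbps.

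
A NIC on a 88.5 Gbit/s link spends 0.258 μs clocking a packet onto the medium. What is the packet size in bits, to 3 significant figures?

22800 bits

L = R × t_tx = 88500000000 b/s × 2.58e-07 s = 22833 bits.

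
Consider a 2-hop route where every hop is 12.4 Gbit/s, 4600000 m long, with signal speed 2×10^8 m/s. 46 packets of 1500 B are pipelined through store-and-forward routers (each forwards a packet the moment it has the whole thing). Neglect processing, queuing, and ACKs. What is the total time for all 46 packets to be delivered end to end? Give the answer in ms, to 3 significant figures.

46.0 ms

Per-hop transmission t_tx = L/R = 12000/12400000000 = 0.000967742 ms.
Per-hop propagation t_prop = 4600000/200000000 = 23 ms.
Pipeline fill: first packet needs 2·t_tx to clear all hops; remaining 45 packets each add one t_tx.
Total = (2+46-1)·t_tx + 2·t_prop = 47·0.000967742 + 2·23 = 46.0 ms.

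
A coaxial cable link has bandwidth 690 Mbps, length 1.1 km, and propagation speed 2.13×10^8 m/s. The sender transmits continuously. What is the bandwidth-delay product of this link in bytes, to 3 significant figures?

445 bytes

Propagation delay = 1100 / 213000000 = 5.16432e-06 s.
BDP = R × t_prop = 690000000 × 5.16432e-06 = 3563.38 bits.
In bytes: 3563.38/8 = 445 bytes.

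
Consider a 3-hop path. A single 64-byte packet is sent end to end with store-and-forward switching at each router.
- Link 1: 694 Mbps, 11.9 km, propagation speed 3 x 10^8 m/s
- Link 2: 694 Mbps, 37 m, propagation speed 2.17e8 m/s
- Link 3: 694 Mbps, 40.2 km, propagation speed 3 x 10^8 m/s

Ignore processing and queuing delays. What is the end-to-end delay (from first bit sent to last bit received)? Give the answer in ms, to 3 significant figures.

0.176 ms

L = 64 × 8 = 512 bits.
Transmission delay per hop = L/R = 512/694000000 = 0.000737752 ms; 3 hops → 0.00221326 ms.
Propagation delays (d/s per hop): 0.0396667, 0.000170507, 0.134 ms; sum = 0.173837 ms.
End-to-end = 0.176 ms.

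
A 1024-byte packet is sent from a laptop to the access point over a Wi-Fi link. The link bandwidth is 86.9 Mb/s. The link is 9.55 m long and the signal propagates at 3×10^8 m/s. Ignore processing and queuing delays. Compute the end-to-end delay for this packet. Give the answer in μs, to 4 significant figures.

94.30 μs

L = 1024 × 8 = 8192 bits.
Transmission delay = L/R = 8192 / 86900000 = 94.2693 μs.
Propagation delay = d/s = 9.55 m / 300000000 m/s = 0.0318333 μs.
Total = 94.30 μs.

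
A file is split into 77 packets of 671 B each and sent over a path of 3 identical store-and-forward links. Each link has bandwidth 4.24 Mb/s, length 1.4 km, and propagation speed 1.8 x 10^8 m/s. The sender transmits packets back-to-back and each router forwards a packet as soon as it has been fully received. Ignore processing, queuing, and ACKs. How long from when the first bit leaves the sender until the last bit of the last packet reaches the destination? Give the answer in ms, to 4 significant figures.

Per-hop transmission t_tx = L/R = 5368/4240000 = 1.26604 ms.
Per-hop propagation t_prop = 1400/180000000 = 0.00777778 ms.
Pipeline fill: first packet needs 3·t_tx to clear all hops; remaining 76 packets each add one t_tx.
Total = (3+77-1)·t_tx + 3·t_prop = 79·1.26604 + 3·0.00777778 = 100.0 ms.

100.0 ms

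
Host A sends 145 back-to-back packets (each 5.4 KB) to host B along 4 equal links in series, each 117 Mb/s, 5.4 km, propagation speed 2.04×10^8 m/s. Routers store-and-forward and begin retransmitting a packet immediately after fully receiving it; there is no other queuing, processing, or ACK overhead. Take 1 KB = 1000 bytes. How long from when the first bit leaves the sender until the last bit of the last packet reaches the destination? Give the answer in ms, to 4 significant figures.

54.75 ms

Per-hop transmission t_tx = L/R = 43200/117000000 = 0.369231 ms.
Per-hop propagation t_prop = 5400/204000000 = 0.0264706 ms.
Pipeline fill: first packet needs 4·t_tx to clear all hops; remaining 144 packets each add one t_tx.
Total = (4+145-1)·t_tx + 4·t_prop = 148·0.369231 + 4·0.0264706 = 54.75 ms.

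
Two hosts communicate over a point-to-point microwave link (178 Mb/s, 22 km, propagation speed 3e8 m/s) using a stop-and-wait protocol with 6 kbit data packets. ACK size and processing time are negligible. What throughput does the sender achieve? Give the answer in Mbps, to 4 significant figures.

33.26 Mbps

t_tx = L/R = 6000/178000000 = 3.37079e-05 s.
t_prop = 22000/300000000 = 7.33333e-05 s; RTT = 0.000146667 s.
Cycle = t_tx + RTT = 0.000180375 s.
Throughput = L / cycle = 6000 / 0.000180375 = 33.26 Mbps.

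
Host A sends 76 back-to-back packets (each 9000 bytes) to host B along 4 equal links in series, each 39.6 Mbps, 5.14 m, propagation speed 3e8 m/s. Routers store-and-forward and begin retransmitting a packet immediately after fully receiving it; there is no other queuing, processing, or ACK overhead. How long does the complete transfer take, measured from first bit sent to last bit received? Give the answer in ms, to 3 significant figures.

Per-hop transmission t_tx = L/R = 72000/39600000 = 1.81818 ms.
Per-hop propagation t_prop = 5.14/300000000 = 1.71333e-05 ms.
Pipeline fill: first packet needs 4·t_tx to clear all hops; remaining 75 packets each add one t_tx.
Total = (4+76-1)·t_tx + 4·t_prop = 79·1.81818 + 4·1.71333e-05 = 144 ms.

144 ms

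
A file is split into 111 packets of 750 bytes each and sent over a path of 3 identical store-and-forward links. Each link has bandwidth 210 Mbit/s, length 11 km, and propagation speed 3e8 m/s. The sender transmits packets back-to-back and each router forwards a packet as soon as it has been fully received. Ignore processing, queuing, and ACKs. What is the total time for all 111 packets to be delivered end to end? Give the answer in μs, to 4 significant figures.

Per-hop transmission t_tx = L/R = 6000/210000000 = 28.5714 μs.
Per-hop propagation t_prop = 11000/300000000 = 36.6667 μs.
Pipeline fill: first packet needs 3·t_tx to clear all hops; remaining 110 packets each add one t_tx.
Total = (3+111-1)·t_tx + 3·t_prop = 113·28.5714 + 3·36.6667 = 3339 μs.

3339 μs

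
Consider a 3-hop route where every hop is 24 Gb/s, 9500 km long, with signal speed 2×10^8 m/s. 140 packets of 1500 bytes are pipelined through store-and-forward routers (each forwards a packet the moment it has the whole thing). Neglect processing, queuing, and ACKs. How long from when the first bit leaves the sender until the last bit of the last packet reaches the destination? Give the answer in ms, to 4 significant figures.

Per-hop transmission t_tx = L/R = 12000/24000000000 = 0.0005 ms.
Per-hop propagation t_prop = 9500000/200000000 = 47.5 ms.
Pipeline fill: first packet needs 3·t_tx to clear all hops; remaining 139 packets each add one t_tx.
Total = (3+140-1)·t_tx + 3·t_prop = 142·0.0005 + 3·47.5 = 142.6 ms.

142.6 ms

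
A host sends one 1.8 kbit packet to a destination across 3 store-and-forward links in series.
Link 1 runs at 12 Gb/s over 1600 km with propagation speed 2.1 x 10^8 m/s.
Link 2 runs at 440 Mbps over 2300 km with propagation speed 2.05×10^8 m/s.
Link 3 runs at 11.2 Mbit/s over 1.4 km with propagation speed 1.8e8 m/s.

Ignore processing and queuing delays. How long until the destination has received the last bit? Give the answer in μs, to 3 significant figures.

19000 μs

L = 1800 bits.
Transmission delays (L/R per hop): 0.15, 4.09091, 160.714 μs; sum = 164.955 μs.
Propagation delays (d/s per hop): 7619.05, 11219.5, 7.77778 μs; sum = 18846.3 μs.
End-to-end = 19000 μs.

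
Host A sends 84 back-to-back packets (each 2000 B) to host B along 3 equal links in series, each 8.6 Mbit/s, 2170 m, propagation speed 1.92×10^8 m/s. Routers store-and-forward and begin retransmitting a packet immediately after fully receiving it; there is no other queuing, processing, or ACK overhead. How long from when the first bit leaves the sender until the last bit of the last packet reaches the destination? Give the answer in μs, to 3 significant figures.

Per-hop transmission t_tx = L/R = 16000/8600000 = 1860.47 μs.
Per-hop propagation t_prop = 2170/192000000 = 11.3021 μs.
Pipeline fill: first packet needs 3·t_tx to clear all hops; remaining 83 packets each add one t_tx.
Total = (3+84-1)·t_tx + 3·t_prop = 86·1860.47 + 3·11.3021 = 160000 μs.

160000 μs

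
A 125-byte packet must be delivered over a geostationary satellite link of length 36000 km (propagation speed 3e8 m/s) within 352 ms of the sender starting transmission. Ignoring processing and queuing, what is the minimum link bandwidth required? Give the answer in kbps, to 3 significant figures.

4.31 kbps

L = 1000 bits.
Propagation delay = 36000000 / 300000000 = 120 ms.
Transmission budget = 352 − 120 = 232 ms.
R ≥ L / t_tx = 1000 bits / 0.232 s = 4.31 kbps.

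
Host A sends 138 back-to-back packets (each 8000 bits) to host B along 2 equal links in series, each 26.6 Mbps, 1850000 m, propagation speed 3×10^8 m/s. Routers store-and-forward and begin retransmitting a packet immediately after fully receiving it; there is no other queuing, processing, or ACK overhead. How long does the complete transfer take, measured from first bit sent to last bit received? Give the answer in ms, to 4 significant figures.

Per-hop transmission t_tx = L/R = 8000/26600000 = 0.300752 ms.
Per-hop propagation t_prop = 1850000/300000000 = 6.16667 ms.
Pipeline fill: first packet needs 2·t_tx to clear all hops; remaining 137 packets each add one t_tx.
Total = (2+138-1)·t_tx + 2·t_prop = 139·0.300752 + 2·6.16667 = 54.14 ms.

54.14 ms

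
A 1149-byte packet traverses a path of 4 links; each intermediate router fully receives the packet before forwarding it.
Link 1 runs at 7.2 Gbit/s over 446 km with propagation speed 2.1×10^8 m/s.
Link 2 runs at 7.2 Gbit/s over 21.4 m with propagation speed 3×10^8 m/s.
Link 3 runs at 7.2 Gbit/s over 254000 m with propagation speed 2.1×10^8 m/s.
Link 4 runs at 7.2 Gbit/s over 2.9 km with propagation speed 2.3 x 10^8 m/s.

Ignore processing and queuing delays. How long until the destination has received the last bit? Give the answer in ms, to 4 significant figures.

L = 1149 × 8 = 9192 bits.
Transmission delay per hop = L/R = 9192/7200000000 = 0.00127667 ms; 4 hops → 0.00510667 ms.
Propagation delays (d/s per hop): 2.12381, 7.13333e-05, 1.20952, 0.0126087 ms; sum = 3.34601 ms.
End-to-end = 3.351 ms.

3.351 ms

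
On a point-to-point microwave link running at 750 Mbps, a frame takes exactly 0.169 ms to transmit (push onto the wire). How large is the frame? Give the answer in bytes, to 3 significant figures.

15800 bytes

L = R × t_tx = 750000000 b/s × 0.000169 s = 126750 bits.
In bytes: 126750 / 8 = 15800 bytes.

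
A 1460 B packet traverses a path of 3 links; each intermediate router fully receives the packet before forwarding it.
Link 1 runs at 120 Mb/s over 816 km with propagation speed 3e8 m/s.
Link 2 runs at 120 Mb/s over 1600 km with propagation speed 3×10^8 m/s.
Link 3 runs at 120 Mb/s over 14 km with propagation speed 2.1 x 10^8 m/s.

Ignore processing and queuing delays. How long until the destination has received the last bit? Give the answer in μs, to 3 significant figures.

8410 μs

L = 1460 × 8 = 11680 bits.
Transmission delay per hop = L/R = 11680/120000000 = 97.3333 μs; 3 hops → 292 μs.
Propagation delays (d/s per hop): 2720, 5333.33, 66.6667 μs; sum = 8120 μs.
End-to-end = 8410 μs.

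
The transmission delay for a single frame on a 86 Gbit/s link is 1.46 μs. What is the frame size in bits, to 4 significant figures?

L = R × t_tx = 86000000000 b/s × 1.46e-06 s = 125560 bits.

125600 bits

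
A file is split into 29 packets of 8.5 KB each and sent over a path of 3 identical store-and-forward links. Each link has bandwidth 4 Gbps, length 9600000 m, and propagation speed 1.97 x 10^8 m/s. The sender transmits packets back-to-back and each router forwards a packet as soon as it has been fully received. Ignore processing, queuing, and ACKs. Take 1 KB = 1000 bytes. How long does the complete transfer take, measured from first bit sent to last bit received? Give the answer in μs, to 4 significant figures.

Per-hop transmission t_tx = L/R = 68000/4000000000 = 17 μs.
Per-hop propagation t_prop = 9600000/197000000 = 48731 μs.
Pipeline fill: first packet needs 3·t_tx to clear all hops; remaining 28 packets each add one t_tx.
Total = (3+29-1)·t_tx + 3·t_prop = 31·17 + 3·48731 = 146700 μs.

146700 μs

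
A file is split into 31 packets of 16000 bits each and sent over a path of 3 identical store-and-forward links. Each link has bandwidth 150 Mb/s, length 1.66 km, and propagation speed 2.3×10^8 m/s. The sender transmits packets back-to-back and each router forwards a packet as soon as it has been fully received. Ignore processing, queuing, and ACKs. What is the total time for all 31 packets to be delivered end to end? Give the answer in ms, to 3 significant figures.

Per-hop transmission t_tx = L/R = 16000/150000000 = 0.106667 ms.
Per-hop propagation t_prop = 1660/2.3e+08 = 0.00721739 ms.
Pipeline fill: first packet needs 3·t_tx to clear all hops; remaining 30 packets each add one t_tx.
Total = (3+31-1)·t_tx + 3·t_prop = 33·0.106667 + 3·0.00721739 = 3.54 ms.

3.54 ms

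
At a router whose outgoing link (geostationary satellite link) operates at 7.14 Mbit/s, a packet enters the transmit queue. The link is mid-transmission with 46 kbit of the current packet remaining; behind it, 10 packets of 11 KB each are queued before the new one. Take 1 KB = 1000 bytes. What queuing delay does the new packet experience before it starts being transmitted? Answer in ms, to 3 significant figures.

130 ms

Each queued packet: L/R = 88000/7140000 = 12.3249 ms.
10 queued → 123.249 ms.
Plus remaining 46000 bits of current packet: 6.44258 ms.
Queuing delay = 130 ms.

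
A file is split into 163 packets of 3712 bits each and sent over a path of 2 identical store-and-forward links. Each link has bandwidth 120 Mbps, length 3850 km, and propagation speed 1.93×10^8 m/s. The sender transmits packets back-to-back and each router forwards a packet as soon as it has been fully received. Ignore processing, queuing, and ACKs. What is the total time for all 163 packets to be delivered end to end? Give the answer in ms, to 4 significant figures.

44.97 ms

Per-hop transmission t_tx = L/R = 3712/120000000 = 0.0309333 ms.
Per-hop propagation t_prop = 3850000/193000000 = 19.9482 ms.
Pipeline fill: first packet needs 2·t_tx to clear all hops; remaining 162 packets each add one t_tx.
Total = (2+163-1)·t_tx + 2·t_prop = 164·0.0309333 + 2·19.9482 = 44.97 ms.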